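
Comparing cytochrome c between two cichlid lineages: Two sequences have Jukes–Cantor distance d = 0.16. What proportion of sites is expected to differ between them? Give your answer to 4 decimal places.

p = (3/4)(1 − e^(−4d/3)) = 0.75 × (1 − e^(-0.213333)) = 0.75 × (1 − 0.807887) = 0.144085.

0.1441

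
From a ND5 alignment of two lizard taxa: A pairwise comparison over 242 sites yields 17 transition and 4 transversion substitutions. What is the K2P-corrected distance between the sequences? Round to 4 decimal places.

0.0938

P = 17/242 ≈ 0.070248 and Q = 4/242 ≈ 0.016529.
Under the Kimura two-parameter model, d = −½ ln(1 − 2P − Q) − ¼ ln(1 − 2Q).
1 − 2P − Q = 0.842975, giving −½ ln(0.842975) = 0.085409.
1 − 2Q = 0.966942, giving −¼ ln(0.966942) = 0.008404.
d = 0.085409 + 0.008404 = 0.093813.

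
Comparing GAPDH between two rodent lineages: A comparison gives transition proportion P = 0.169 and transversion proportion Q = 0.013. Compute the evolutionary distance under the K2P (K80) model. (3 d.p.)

0.223

Under the Kimura two-parameter model, d = −½ ln(1 − 2P − Q) − ¼ ln(1 − 2Q).
1 − 2P − Q = 0.649, giving −½ ln(0.649) = 0.216161.
1 − 2Q = 0.974, giving −¼ ln(0.974) = 0.006586.
d = 0.216161 + 0.006586 = 0.222747.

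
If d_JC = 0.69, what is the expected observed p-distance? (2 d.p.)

0.45

p = (3/4)(1 − e^(−4d/3)) = 0.75 × (1 − e^(-0.92)) = 0.75 × (1 − 0.398519) = 0.451111.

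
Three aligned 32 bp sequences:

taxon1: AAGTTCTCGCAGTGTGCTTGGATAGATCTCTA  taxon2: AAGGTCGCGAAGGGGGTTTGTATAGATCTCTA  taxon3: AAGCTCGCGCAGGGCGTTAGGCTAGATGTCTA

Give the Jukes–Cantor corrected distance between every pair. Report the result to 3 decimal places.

taxon1–taxon2: 7/32 sites differ → p = 0.21875, d = −0.75 ln(1 − 0.291667) = 0.258631 ≈ 0.259.
taxon1–taxon3: 8/32 sites differ → p = 0.25, d = −0.75 ln(1 − 0.333333) = 0.304098 ≈ 0.304.
taxon2–taxon3: 7/32 sites differ → p = 0.21875, d = −0.75 ln(1 − 0.291667) = 0.258631 ≈ 0.259.

d(taxon1,taxon2) = 0.259, d(taxon1,taxon3) = 0.304, d(taxon2,taxon3) = 0.259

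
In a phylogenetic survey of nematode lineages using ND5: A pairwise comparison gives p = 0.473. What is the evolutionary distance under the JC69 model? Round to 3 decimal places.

d = −(3/4) ln(1 − 4p/3) = −0.75 ln(1 − 0.630667) = −0.75 ln(0.369333)
  = −0.75 × (-0.996057) = 0.747043 substitutions/site.

0.747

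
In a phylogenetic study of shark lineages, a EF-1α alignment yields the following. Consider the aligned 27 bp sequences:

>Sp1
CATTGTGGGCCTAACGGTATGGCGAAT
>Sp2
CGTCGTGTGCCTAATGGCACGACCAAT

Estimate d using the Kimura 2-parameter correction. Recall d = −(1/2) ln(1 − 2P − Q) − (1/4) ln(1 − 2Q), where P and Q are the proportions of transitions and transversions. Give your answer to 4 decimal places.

0.4055

Of 27 sites, 6 differences are transitions and 2 are transversions, so P = 6/27 ≈ 0.222222 and Q = 2/27 ≈ 0.074074.
Under the Kimura two-parameter model, d = −½ ln(1 − 2P − Q) − ¼ ln(1 − 2Q).
1 − 2P − Q = 0.481482, giving −½ ln(0.481482) = 0.365443.
1 − 2Q = 0.851852, giving −¼ ln(0.851852) = 0.040086.
d = 0.365443 + 0.040086 = 0.405529.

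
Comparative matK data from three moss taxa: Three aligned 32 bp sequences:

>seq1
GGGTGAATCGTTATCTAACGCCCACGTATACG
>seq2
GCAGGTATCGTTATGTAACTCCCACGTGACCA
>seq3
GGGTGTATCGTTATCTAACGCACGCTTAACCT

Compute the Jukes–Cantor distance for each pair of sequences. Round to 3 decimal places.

d(seq1,seq2) = 0.404, d(seq1,seq3) = 0.259, d(seq2,seq3) = 0.404

seq1–seq2: 10/32 sites differ → p = 0.3125, d = −0.75 ln(1 − 0.416667) = 0.404248 ≈ 0.404.
seq1–seq3: 7/32 sites differ → p = 0.21875, d = −0.75 ln(1 − 0.291667) = 0.258631 ≈ 0.259.
seq2–seq3: 10/32 sites differ → p = 0.3125, d = −0.75 ln(1 − 0.416667) = 0.404248 ≈ 0.404.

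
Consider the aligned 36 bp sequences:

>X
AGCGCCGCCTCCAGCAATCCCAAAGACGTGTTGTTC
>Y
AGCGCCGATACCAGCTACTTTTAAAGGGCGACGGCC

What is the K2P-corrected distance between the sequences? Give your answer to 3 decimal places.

0.816

Of 36 sites, 10 differences are transitions and 7 are transversions, so P = 10/36 ≈ 0.277778 and Q = 7/36 ≈ 0.194444.
Under the Kimura two-parameter model, d = −½ ln(1 − 2P − Q) − ¼ ln(1 − 2Q).
1 − 2P − Q = 0.25, giving −½ ln(0.25) = 0.693147.
1 − 2Q = 0.611112, giving −¼ ln(0.611112) = 0.123119.
d = 0.693147 + 0.123119 = 0.816266.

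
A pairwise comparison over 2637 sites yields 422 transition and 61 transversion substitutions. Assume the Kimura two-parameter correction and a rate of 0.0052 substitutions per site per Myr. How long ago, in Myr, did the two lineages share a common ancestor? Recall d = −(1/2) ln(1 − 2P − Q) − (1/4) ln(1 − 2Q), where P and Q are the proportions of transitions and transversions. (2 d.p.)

21.35

P = 422/2637 ≈ 0.16003 and Q = 61/2637 ≈ 0.023132.
Under the Kimura two-parameter model, d = −½ ln(1 − 2P − Q) − ¼ ln(1 − 2Q).
1 − 2P − Q = 0.656808, giving −½ ln(0.656808) = 0.210182.
1 − 2Q = 0.953736, giving −¼ ln(0.953736) = 0.011842.
d = 0.210182 + 0.011842 = 0.222024.
Under a molecular clock d = 2μt, so t = d/(2μ) = 0.222024 / (2 × 0.0052) = 21.35 Myr.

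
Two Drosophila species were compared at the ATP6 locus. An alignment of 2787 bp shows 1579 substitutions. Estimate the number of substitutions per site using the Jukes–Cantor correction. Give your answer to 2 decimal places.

1.06

p = 1579/2787 ≈ 0.566559.
d = −(3/4) ln(1 − 4p/3) = −0.75 ln(1 − 0.755412) = −0.75 ln(0.244588)
  = −0.75 × (-1.408180) = 1.056135 substitutions/site.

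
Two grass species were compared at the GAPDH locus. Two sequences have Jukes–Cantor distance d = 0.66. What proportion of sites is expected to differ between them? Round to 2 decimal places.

0.44

p = (3/4)(1 − e^(−4d/3)) = 0.75 × (1 − e^(-0.88)) = 0.75 × (1 − 0.414783) = 0.438913.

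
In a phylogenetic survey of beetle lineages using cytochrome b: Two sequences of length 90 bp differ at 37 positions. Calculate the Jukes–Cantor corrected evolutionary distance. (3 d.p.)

p = 37/90 ≈ 0.411111.
d = −(3/4) ln(1 − 4p/3) = −0.75 ln(1 − 0.548148) = −0.75 ln(0.451852)
  = −0.75 × (-0.794401) = 0.595801 substitutions/site.

0.596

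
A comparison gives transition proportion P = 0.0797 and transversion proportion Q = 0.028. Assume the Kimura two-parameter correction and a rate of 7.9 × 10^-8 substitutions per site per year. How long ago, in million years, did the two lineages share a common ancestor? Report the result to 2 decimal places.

Under the Kimura two-parameter model, d = −½ ln(1 − 2P − Q) − ¼ ln(1 − 2Q).
1 − 2P − Q = 0.8126, giving −½ ln(0.8126) = 0.103758.
1 − 2Q = 0.944, giving −¼ ln(0.944) = 0.014407.
d = 0.103758 + 0.014407 = 0.118165.
Under a molecular clock d = 2μt, so t = d/(2μ) = 0.118165 / (2 × 7.9 × 10^-8) = 0.75 million years.

0.75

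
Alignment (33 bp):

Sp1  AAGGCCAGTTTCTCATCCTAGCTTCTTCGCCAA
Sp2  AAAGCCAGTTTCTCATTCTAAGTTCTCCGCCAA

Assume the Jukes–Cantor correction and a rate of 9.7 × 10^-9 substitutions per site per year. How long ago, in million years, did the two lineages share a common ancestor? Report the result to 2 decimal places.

8.72

The sequences differ at 5 of 33 sites (3, 17, 21, 22, 27), so p = 5/33 ≈ 0.151515.
d = −(3/4) ln(1 − 4p/3) = −0.75 ln(1 − 0.20202) = −0.75 ln(0.79798)
  = −0.75 × (-0.225672) = 0.169254 substitutions/site.
Under a molecular clock d = 2μt, so t = d/(2μ) = 0.169254 / (2 × 9.7 × 10^-9) = 8.72 million years.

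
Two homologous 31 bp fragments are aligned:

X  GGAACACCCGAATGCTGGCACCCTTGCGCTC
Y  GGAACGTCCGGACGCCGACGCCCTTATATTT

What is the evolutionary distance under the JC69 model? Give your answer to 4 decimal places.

The sequences differ at 12 of 31 sites, so p = 12/31 ≈ 0.387097.
d = −(3/4) ln(1 − 4p/3) = −0.75 ln(1 − 0.516129) = −0.75 ln(0.483871)
  = −0.75 × (-0.725937) = 0.544453 substitutions/site.

0.5445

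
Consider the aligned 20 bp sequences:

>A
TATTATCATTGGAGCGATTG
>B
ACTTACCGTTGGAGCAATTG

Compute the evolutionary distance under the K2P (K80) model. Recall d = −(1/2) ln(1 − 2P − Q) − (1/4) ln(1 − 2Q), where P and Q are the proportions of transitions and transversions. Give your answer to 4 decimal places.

0.3112

Of 20 sites, 3 differences are transitions and 2 are transversions, so P = 3/20 = 0.15 and Q = 2/20 = 0.1.
Under the Kimura two-parameter model, d = −½ ln(1 − 2P − Q) − ¼ ln(1 − 2Q).
1 − 2P − Q = 0.6, giving −½ ln(0.6) = 0.255413.
1 − 2Q = 0.8, giving −¼ ln(0.8) = 0.055786.
d = 0.255413 + 0.055786 = 0.311199.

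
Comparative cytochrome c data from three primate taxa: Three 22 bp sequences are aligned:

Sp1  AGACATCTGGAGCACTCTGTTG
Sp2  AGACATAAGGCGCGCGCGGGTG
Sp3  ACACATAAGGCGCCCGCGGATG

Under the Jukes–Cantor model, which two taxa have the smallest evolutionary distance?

Sp2 and Sp3

Sp1–Sp2: 7/22 differ, p = 0.318, d = 0.414.
Sp1–Sp3: 8/22 differ, p = 0.364, d = 0.497.
Sp2–Sp3: 3/22 differ, p = 0.136, d = 0.151.
The smallest distance is between Sp2 and Sp3.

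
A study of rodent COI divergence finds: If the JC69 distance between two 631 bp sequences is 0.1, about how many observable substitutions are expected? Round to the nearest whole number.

59

Invert JC69: p = (3/4)(1 − e^(−4d/3)) = 0.75 × (1 − e^(-0.133333)) = 0.75 × (1 − 0.875174) = 0.093620.
Expected differing sites = pL ≈ 0.093620 × 631 = 59.07422 ≈ 59.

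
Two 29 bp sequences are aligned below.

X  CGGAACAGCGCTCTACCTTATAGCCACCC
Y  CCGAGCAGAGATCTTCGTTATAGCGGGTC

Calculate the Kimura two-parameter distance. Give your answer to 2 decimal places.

Of 29 sites, 3 differences are transitions and 7 are transversions, so P = 3/29 ≈ 0.103448 and Q = 7/29 ≈ 0.241379.
Under the Kimura two-parameter model, d = −½ ln(1 − 2P − Q) − ¼ ln(1 − 2Q).
1 − 2P − Q = 0.551725, giving −½ ln(0.551725) = 0.297353.
1 − 2Q = 0.517242, giving −¼ ln(0.517242) = 0.164811.
d = 0.297353 + 0.164811 = 0.462164.

0.46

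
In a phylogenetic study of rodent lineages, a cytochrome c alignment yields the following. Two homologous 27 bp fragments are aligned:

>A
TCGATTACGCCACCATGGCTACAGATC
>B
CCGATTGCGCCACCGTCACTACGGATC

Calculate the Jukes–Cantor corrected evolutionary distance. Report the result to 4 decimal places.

The sequences differ at 6 of 27 sites (1, 7, 15, 17, 18, 23), so p = 6/27 ≈ 0.222222.
d = −(3/4) ln(1 − 4p/3) = −0.75 ln(1 − 0.296296) = −0.75 ln(0.703704)
  = −0.75 × (-0.351397) = 0.263548 substitutions/site.

0.2635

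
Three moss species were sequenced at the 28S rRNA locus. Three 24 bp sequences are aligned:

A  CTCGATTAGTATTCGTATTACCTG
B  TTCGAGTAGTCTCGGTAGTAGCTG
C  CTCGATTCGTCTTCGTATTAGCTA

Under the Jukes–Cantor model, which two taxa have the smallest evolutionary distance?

A and C

A–B: 7/24 differ, p = 0.292, d = 0.369.
A–C: 4/24 differ, p = 0.167, d = 0.188.
B–C: 7/24 differ, p = 0.292, d = 0.369.
The smallest distance is between A and C.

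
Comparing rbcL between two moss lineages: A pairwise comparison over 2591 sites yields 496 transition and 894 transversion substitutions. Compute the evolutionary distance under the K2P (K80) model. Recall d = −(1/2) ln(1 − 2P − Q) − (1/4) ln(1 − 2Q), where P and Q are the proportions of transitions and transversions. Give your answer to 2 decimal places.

P = 496/2591 ≈ 0.191432 and Q = 894/2591 ≈ 0.345041.
Under the Kimura two-parameter model, d = −½ ln(1 − 2P − Q) − ¼ ln(1 − 2Q).
1 − 2P − Q = 0.272095, giving −½ ln(0.272095) = 0.650802.
1 − 2Q = 0.309918, giving −¼ ln(0.309918) = 0.292862.
d = 0.650802 + 0.292862 = 0.943664.

0.94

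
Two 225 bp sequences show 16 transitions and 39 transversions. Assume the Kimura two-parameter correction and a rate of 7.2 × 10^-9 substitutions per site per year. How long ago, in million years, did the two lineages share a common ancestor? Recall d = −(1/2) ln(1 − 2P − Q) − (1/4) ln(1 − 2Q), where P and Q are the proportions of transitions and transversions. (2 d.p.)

P = 16/225 ≈ 0.071111 and Q = 39/225 ≈ 0.173333.
Under the Kimura two-parameter model, d = −½ ln(1 − 2P − Q) − ¼ ln(1 − 2Q).
1 − 2P − Q = 0.684445, giving −½ ln(0.684445) = 0.189573.
1 − 2Q = 0.653334, giving −¼ ln(0.653334) = 0.106417.
d = 0.189573 + 0.106417 = 0.295990.
Under a molecular clock d = 2μt, so t = d/(2μ) = 0.295990 / (2 × 7.2 × 10^-9) = 20.55 million years.

20.55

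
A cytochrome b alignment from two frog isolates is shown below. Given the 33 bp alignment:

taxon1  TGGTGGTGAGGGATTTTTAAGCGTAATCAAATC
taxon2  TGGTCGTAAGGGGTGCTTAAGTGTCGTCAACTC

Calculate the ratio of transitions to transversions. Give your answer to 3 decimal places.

Transitions are A↔G and C↔T; transversions are all other mismatches.
Transitions: 5. Transversions: 4.
R = 5/4 = 1.250.

1.250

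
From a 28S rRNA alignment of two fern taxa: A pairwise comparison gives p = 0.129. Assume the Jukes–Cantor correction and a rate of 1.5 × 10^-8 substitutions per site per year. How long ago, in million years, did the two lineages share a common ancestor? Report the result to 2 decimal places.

4.72

d = −(3/4) ln(1 − 4p/3) = −0.75 ln(1 − 0.172) = −0.75 ln(0.828)
  = −0.75 × (-0.188742) = 0.141557 substitutions/site.
Under a molecular clock d = 2μt, so t = d/(2μ) = 0.141557 / (2 × 1.5 × 10^-8) = 4.72 million years.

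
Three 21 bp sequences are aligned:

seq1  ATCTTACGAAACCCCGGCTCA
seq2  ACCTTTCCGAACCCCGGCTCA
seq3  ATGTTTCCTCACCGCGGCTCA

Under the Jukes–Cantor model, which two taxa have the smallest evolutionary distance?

seq1–seq2: 4/21 differ, p = 0.190, d = 0.220.
seq1–seq3: 6/21 differ, p = 0.286, d = 0.360.
seq2–seq3: 5/21 differ, p = 0.238, d = 0.286.
The smallest distance is between seq1 and seq2.

seq1 and seq2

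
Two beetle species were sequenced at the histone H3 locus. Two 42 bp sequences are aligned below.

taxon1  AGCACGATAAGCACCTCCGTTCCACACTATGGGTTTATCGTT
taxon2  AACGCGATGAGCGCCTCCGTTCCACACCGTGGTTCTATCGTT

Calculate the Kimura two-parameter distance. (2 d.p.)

0.23

Of 42 sites, 7 differences are transitions and 1 are transversions, so P = 7/42 ≈ 0.166667 and Q = 1/42 ≈ 0.02381.
Under the Kimura two-parameter model, d = −½ ln(1 − 2P − Q) − ¼ ln(1 − 2Q).
1 − 2P − Q = 0.642856, giving −½ ln(0.642856) = 0.220917.
1 − 2Q = 0.95238, giving −¼ ln(0.95238) = 0.012198.
d = 0.220917 + 0.012198 = 0.233115.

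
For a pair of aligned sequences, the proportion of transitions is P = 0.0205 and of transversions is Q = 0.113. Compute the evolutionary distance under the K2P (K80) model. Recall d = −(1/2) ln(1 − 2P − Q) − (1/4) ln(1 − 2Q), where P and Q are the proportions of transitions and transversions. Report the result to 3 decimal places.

0.148

Under the Kimura two-parameter model, d = −½ ln(1 − 2P − Q) − ¼ ln(1 − 2Q).
1 − 2P − Q = 0.846, giving −½ ln(0.846) = 0.083618.
1 − 2Q = 0.774, giving −¼ ln(0.774) = 0.064046.
d = 0.083618 + 0.064046 = 0.147664.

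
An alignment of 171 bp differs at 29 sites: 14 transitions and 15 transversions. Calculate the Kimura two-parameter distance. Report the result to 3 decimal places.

P = 14/171 ≈ 0.081871 and Q = 15/171 ≈ 0.087719.
Under the Kimura two-parameter model, d = −½ ln(1 − 2P − Q) − ¼ ln(1 − 2Q).
1 − 2P − Q = 0.748539, giving −½ ln(0.748539) = 0.144816.
1 − 2Q = 0.824562, giving −¼ ln(0.824562) = 0.048226.
d = 0.144816 + 0.048226 = 0.193042.

0.193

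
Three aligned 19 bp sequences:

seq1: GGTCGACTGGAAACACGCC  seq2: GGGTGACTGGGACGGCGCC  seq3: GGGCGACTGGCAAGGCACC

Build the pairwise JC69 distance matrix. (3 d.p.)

d(seq1,seq2) = 0.410, d(seq1,seq3) = 0.324, d(seq2,seq3) = 0.247

seq1–seq2: 6/19 sites differ → p ≈ 0.315789, d = −0.75 ln(1 − 0.421052) = 0.409907 ≈ 0.410.
seq1–seq3: 5/19 sites differ → p ≈ 0.263158, d = −0.75 ln(1 − 0.350877) = 0.324100 ≈ 0.324.
seq2–seq3: 4/19 sites differ → p ≈ 0.210526, d = −0.75 ln(1 − 0.280701) = 0.247109 ≈ 0.247.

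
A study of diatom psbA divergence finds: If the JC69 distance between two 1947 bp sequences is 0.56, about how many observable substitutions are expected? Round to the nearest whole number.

768

Invert JC69: p = (3/4)(1 − e^(−4d/3)) = 0.75 × (1 − e^(-0.746667)) = 0.75 × (1 − 0.473944) = 0.394542.
Expected differing sites = pL ≈ 0.394542 × 1947 = 768.173274 ≈ 768.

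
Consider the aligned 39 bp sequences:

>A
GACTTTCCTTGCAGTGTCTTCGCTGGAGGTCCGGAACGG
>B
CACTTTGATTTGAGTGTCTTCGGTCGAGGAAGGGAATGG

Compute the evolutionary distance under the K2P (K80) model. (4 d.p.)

0.3636

Of 39 sites, 1 differences are transitions and 10 are transversions, so P = 1/39 ≈ 0.025641 and Q = 10/39 ≈ 0.25641.
Under the Kimura two-parameter model, d = −½ ln(1 − 2P − Q) − ¼ ln(1 − 2Q).
1 − 2P − Q = 0.692308, giving −½ ln(0.692308) = 0.183862.
1 − 2Q = 0.48718, giving −¼ ln(0.48718) = 0.179780.
d = 0.183862 + 0.179780 = 0.363642.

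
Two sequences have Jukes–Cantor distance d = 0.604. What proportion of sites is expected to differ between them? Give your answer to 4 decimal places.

p = (3/4)(1 − e^(−4d/3)) = 0.75 × (1 − e^(-0.805333)) = 0.75 × (1 − 0.446939) = 0.414796.

0.4148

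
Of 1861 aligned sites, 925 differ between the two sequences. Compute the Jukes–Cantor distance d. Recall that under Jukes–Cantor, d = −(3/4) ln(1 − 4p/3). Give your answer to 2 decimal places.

p = 925/1861 ≈ 0.497045.
d = −(3/4) ln(1 − 4p/3) = −0.75 ln(1 − 0.662727) = −0.75 ln(0.337273)
  = −0.75 × (-1.086863) = 0.815147 substitutions/site.

0.82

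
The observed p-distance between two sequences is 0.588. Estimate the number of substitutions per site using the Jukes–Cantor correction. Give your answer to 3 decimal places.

d = −(3/4) ln(1 − 4p/3) = −0.75 ln(1 − 0.784) = −0.75 ln(0.216)
  = −0.75 × (-1.532477) = 1.149358 substitutions/site.

1.149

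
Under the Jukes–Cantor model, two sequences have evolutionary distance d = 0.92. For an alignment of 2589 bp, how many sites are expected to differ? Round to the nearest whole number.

1372

Invert JC69: p = (3/4)(1 − e^(−4d/3)) = 0.75 × (1 − e^(-1.226667)) = 0.75 × (1 − 0.293268) = 0.530049.
Expected differing sites = pL ≈ 0.530049 × 2589 = 1372.296861 ≈ 1372.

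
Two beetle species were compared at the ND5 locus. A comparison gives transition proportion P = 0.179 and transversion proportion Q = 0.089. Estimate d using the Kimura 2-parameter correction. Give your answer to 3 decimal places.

Under the Kimura two-parameter model, d = −½ ln(1 − 2P − Q) − ¼ ln(1 − 2Q).
1 − 2P − Q = 0.553, giving −½ ln(0.553) = 0.296199.
1 − 2Q = 0.822, giving −¼ ln(0.822) = 0.049004.
d = 0.296199 + 0.049004 = 0.345203.

0.345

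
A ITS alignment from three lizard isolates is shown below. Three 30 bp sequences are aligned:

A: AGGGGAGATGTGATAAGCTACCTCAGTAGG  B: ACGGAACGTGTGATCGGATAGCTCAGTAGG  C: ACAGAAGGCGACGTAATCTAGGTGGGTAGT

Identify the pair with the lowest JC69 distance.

A and B

A–B: 8/30 differ, p = 0.267, d = 0.330.
A–C: 14/30 differ, p = 0.467, d = 0.730.
B–C: 14/30 differ, p = 0.467, d = 0.730.
The smallest distance is between A and B.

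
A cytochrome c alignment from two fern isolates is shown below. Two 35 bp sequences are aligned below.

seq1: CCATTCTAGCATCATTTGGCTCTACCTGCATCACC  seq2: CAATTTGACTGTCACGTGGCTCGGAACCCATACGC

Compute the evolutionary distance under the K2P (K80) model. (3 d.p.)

Of 35 sites, 6 differences are transitions and 11 are transversions, so P = 6/35 ≈ 0.171429 and Q = 11/35 ≈ 0.314286.
Under the Kimura two-parameter model, d = −½ ln(1 − 2P − Q) − ¼ ln(1 − 2Q).
1 − 2P − Q = 0.342856, giving −½ ln(0.342856) = 0.535222.
1 − 2Q = 0.371428, giving −¼ ln(0.371428) = 0.247600.
d = 0.535222 + 0.247600 = 0.782822.

0.783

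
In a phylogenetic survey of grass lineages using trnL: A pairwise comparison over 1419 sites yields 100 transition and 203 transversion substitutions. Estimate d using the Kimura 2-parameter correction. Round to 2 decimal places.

0.25

P = 100/1419 ≈ 0.070472 and Q = 203/1419 ≈ 0.143058.
Under the Kimura two-parameter model, d = −½ ln(1 − 2P − Q) − ¼ ln(1 − 2Q).
1 − 2P − Q = 0.715998, giving −½ ln(0.715998) = 0.167039.
1 − 2Q = 0.713884, giving −¼ ln(0.713884) = 0.084259.
d = 0.167039 + 0.084259 = 0.251298.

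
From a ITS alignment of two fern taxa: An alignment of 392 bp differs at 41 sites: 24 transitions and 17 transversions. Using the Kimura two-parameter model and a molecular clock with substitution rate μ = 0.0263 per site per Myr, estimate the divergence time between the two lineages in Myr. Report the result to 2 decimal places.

P = 24/392 ≈ 0.061224 and Q = 17/392 ≈ 0.043367.
Under the Kimura two-parameter model, d = −½ ln(1 − 2P − Q) − ¼ ln(1 − 2Q).
1 − 2P − Q = 0.834185, giving −½ ln(0.834185) = 0.090650.
1 − 2Q = 0.913266, giving −¼ ln(0.913266) = 0.022682.
d = 0.090650 + 0.022682 = 0.113332.
Under a molecular clock d = 2μt, so t = d/(2μ) = 0.113332 / (2 × 0.0263) = 2.15 Myr.

2.15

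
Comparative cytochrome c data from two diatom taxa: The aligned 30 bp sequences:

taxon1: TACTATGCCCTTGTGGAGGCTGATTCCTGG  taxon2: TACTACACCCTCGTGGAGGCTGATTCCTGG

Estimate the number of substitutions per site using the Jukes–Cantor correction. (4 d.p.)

The sequences differ at 3 of 30 sites (6, 7, 12), so p = 3/30 = 0.1.
d = −(3/4) ln(1 − 4p/3) = −0.75 ln(1 − 0.133333) = −0.75 ln(0.866667)
  = −0.75 × (-0.143100) = 0.107325 substitutions/site.

0.1073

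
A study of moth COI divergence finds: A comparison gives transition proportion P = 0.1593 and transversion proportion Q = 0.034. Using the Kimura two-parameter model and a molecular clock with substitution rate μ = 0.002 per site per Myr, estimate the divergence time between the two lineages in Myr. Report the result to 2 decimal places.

58.75

Under the Kimura two-parameter model, d = −½ ln(1 − 2P − Q) − ¼ ln(1 − 2Q).
1 − 2P − Q = 0.6474, giving −½ ln(0.6474) = 0.217395.
1 − 2Q = 0.932, giving −¼ ln(0.932) = 0.017606.
d = 0.217395 + 0.017606 = 0.235001.
Under a molecular clock d = 2μt, so t = d/(2μ) = 0.235001 / (2 × 0.002) = 58.75 Myr.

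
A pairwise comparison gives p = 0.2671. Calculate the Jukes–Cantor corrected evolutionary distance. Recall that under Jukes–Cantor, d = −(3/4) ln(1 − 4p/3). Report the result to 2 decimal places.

0.33

d = −(3/4) ln(1 − 4p/3) = −0.75 ln(1 − 0.356133) = −0.75 ln(0.643867)
  = −0.75 × (-0.440263) = 0.330197 substitutions/site.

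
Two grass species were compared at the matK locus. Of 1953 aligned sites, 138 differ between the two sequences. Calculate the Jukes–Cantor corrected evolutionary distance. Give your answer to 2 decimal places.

p = 138/1953 ≈ 0.070661.
d = −(3/4) ln(1 − 4p/3) = −0.75 ln(1 − 0.094215) = −0.75 ln(0.905785)
  = −0.75 × (-0.098953) = 0.074215 substitutions/site.

0.07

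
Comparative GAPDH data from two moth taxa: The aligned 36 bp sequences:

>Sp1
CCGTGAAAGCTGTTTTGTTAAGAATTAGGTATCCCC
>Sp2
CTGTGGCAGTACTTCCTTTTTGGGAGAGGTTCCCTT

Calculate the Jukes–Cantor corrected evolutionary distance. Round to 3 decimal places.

0.912

The sequences differ at 19 of 36 sites, so p = 19/36 ≈ 0.527778.
d = −(3/4) ln(1 − 4p/3) = −0.75 ln(1 − 0.703704) = −0.75 ln(0.296296)
  = −0.75 × (-1.216396) = 0.912297 substitutions/site.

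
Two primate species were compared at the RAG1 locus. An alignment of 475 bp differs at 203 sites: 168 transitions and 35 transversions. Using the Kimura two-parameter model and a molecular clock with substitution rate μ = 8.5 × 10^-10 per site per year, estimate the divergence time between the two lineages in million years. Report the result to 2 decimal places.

P = 168/475 ≈ 0.353684 and Q = 35/475 ≈ 0.073684.
Under the Kimura two-parameter model, d = −½ ln(1 − 2P − Q) − ¼ ln(1 − 2Q).
1 − 2P − Q = 0.218948, giving −½ ln(0.218948) = 0.759461.
1 − 2Q = 0.852632, giving −¼ ln(0.852632) = 0.039857.
d = 0.759461 + 0.039857 = 0.799318.
Under a molecular clock d = 2μt, so t = d/(2μ) = 0.799318 / (2 × 8.5 × 10^-10) = 470.19 million years.

470.19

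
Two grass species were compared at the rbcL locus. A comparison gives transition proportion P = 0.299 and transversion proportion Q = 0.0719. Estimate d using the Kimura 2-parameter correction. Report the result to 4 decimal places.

0.5930

Under the Kimura two-parameter model, d = −½ ln(1 − 2P − Q) − ¼ ln(1 − 2Q).
1 − 2P − Q = 0.3301, giving −½ ln(0.3301) = 0.554180.
1 − 2Q = 0.8562, giving −¼ ln(0.8562) = 0.038813.
d = 0.554180 + 0.038813 = 0.592993.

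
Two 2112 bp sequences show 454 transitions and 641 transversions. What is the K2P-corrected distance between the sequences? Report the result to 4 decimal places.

P = 454/2112 ≈ 0.214962 and Q = 641/2112 ≈ 0.303504.
Under the Kimura two-parameter model, d = −½ ln(1 − 2P − Q) − ¼ ln(1 − 2Q).
1 − 2P − Q = 0.266572, giving −½ ln(0.266572) = 0.661055.
1 − 2Q = 0.392992, giving −¼ ln(0.392992) = 0.233492.
d = 0.661055 + 0.233492 = 0.894547.

0.8945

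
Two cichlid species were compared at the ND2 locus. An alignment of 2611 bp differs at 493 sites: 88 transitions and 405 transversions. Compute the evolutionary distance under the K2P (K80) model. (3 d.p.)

P = 88/2611 ≈ 0.033704 and Q = 405/2611 ≈ 0.155113.
Under the Kimura two-parameter model, d = −½ ln(1 − 2P − Q) − ¼ ln(1 − 2Q).
1 − 2P − Q = 0.777479, giving −½ ln(0.777479) = 0.125849.
1 − 2Q = 0.689774, giving −¼ ln(0.689774) = 0.092848.
d = 0.125849 + 0.092848 = 0.218697.

0.219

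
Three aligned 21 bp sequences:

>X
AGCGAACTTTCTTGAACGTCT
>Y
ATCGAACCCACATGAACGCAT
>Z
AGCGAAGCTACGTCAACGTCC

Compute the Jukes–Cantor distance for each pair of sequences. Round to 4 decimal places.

d(X,Y) = 0.4408, d(X,Z) = 0.3597, d(Y,Z) = 0.5319

X–Y: 7/21 sites differ → p ≈ 0.333333, d = −0.75 ln(1 − 0.444444) = 0.440839 ≈ 0.4408.
X–Z: 6/21 sites differ → p ≈ 0.285714, d = −0.75 ln(1 − 0.380952) = 0.359679 ≈ 0.3597.
Y–Z: 8/21 sites differ → p ≈ 0.380952, d = −0.75 ln(1 − 0.507936) = 0.531860 ≈ 0.5319.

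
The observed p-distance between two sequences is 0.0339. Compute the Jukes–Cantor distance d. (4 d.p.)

d = −(3/4) ln(1 − 4p/3) = −0.75 ln(1 − 0.0452) = −0.75 ln(0.9548)
  = −0.75 × (-0.046253) = 0.034690 substitutions/site.

0.0347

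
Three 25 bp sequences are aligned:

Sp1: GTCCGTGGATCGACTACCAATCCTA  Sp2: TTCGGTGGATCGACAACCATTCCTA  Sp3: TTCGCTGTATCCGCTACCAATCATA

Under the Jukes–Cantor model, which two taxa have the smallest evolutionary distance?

Sp1 and Sp2

Sp1–Sp2: 4/25 differ, p = 0.160, d = 0.180.
Sp1–Sp3: 7/25 differ, p = 0.280, d = 0.351.
Sp2–Sp3: 7/25 differ, p = 0.280, d = 0.351.
The smallest distance is between Sp1 and Sp2.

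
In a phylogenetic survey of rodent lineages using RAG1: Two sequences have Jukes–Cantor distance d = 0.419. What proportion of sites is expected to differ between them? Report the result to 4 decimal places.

p = (3/4)(1 − e^(−4d/3)) = 0.75 × (1 − e^(-0.558667)) = 0.75 × (1 − 0.571971) = 0.321022.

0.3210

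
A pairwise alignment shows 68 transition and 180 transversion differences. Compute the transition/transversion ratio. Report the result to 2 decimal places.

0.38

R = 68/180 = 0.377777… ≈ 0.38 (to 2 d.p.).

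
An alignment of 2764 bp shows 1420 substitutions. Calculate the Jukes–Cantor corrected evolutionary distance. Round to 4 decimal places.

p = 1420/2764 ≈ 0.513748.
d = −(3/4) ln(1 − 4p/3) = −0.75 ln(1 − 0.684997) = −0.75 ln(0.315003)
  = −0.75 × (-1.155173) = 0.866380 substitutions/site.

0.8664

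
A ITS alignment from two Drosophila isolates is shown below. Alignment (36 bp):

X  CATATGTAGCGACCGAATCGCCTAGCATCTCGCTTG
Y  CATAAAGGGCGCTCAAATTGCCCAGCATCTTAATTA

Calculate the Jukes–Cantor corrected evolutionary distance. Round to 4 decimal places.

0.4926

The sequences differ at 13 of 36 sites, so p = 13/36 ≈ 0.361111.
d = −(3/4) ln(1 − 4p/3) = −0.75 ln(1 − 0.481481) = −0.75 ln(0.518519)
  = −0.75 × (-0.656779) = 0.492584 substitutions/site.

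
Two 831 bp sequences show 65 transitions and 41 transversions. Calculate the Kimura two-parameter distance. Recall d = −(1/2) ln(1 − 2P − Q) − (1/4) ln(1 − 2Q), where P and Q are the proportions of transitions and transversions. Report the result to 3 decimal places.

0.141

P = 65/831 ≈ 0.078219 and Q = 41/831 ≈ 0.049338.
Under the Kimura two-parameter model, d = −½ ln(1 − 2P − Q) − ¼ ln(1 − 2Q).
1 − 2P − Q = 0.794224, giving −½ ln(0.794224) = 0.115195.
1 − 2Q = 0.901324, giving −¼ ln(0.901324) = 0.025973.
d = 0.115195 + 0.025973 = 0.141168.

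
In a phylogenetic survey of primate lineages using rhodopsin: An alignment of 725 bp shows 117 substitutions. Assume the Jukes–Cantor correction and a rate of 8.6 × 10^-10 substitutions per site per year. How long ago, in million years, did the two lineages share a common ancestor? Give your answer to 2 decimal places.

p = 117/725 ≈ 0.161379.
d = −(3/4) ln(1 − 4p/3) = −0.75 ln(1 − 0.215172) = −0.75 ln(0.784828)
  = −0.75 × (-0.242291) = 0.181718 substitutions/site.
Under a molecular clock d = 2μt, so t = d/(2μ) = 0.181718 / (2 × 8.6 × 10^-10) = 105.65 million years.

105.65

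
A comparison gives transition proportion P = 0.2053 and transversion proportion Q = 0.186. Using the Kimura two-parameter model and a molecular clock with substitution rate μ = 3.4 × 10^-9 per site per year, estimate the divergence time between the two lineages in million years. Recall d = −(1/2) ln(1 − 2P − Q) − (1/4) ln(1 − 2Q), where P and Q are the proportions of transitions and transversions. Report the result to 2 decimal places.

Under the Kimura two-parameter model, d = −½ ln(1 − 2P − Q) − ¼ ln(1 − 2Q).
1 − 2P − Q = 0.4034, giving −½ ln(0.4034) = 0.453913.
1 − 2Q = 0.628, giving −¼ ln(0.628) = 0.116304.
d = 0.453913 + 0.116304 = 0.570217.
Under a molecular clock d = 2μt, so t = d/(2μ) = 0.570217 / (2 × 3.4 × 10^-9) = 83.86 million years.

83.86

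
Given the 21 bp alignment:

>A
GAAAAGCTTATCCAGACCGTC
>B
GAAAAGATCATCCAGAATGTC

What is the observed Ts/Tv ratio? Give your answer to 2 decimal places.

Transitions are A↔G and C↔T; transversions are all other mismatches.
Transitions: 2. Transversions: 2.
R = 2/2 = 1.00.

1.00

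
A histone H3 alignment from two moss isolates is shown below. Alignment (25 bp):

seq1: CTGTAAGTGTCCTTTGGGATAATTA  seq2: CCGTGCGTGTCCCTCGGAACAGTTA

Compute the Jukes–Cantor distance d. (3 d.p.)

The sequences differ at 8 of 25 sites (2, 5, 6, 13, 15, 18, 20, 22), so p = 8/25 = 0.32.
d = −(3/4) ln(1 − 4p/3) = −0.75 ln(1 − 0.426667) = −0.75 ln(0.573333)
  = −0.75 × (-0.556289) = 0.417217 substitutions/site.

0.417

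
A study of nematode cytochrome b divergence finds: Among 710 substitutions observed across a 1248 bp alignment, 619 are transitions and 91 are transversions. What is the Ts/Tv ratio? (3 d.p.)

R = 619/91 = 6.802197… ≈ 6.802 (to 3 d.p.).

6.802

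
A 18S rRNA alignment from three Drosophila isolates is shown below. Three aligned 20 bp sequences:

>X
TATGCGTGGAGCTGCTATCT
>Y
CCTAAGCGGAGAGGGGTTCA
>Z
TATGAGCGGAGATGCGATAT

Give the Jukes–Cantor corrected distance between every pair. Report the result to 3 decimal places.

X–Y: 11/20 sites differ → p = 0.55, d = −0.75 ln(1 − 0.733333) = 0.991316 ≈ 0.991.
X–Z: 5/20 sites differ → p = 0.25, d = −0.75 ln(1 − 0.333333) = 0.304098 ≈ 0.304.
Y–Z: 8/20 sites differ → p = 0.4, d = −0.75 ln(1 − 0.533333) = 0.571605 ≈ 0.572.

d(X,Y) = 0.991, d(X,Z) = 0.304, d(Y,Z) = 0.572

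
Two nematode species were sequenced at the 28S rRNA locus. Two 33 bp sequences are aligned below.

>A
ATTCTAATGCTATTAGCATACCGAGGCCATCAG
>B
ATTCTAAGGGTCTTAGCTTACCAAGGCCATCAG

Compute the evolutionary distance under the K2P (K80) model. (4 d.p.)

Of 33 sites, 1 differences are transitions and 4 are transversions, so P = 1/33 ≈ 0.030303 and Q = 4/33 ≈ 0.121212.
Under the Kimura two-parameter model, d = −½ ln(1 − 2P − Q) − ¼ ln(1 − 2Q).
1 − 2P − Q = 0.818182, giving −½ ln(0.818182) = 0.100335.
1 − 2Q = 0.757576, giving −¼ ln(0.757576) = 0.069408.
d = 0.100335 + 0.069408 = 0.169743.

0.1697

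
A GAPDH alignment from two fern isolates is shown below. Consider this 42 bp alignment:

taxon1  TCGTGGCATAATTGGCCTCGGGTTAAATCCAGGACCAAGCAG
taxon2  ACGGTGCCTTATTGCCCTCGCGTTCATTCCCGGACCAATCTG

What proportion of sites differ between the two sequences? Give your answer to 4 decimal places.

0.2857

The sequences differ at 12 of 42 positions.
p = 12/42 = 0.285714… ≈ 0.2857 (to 4 d.p.).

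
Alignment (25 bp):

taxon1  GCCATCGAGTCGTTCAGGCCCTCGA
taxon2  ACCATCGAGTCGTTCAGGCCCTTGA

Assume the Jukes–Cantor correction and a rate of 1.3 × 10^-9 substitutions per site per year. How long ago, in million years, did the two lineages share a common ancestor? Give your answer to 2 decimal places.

The sequences differ at 2 of 25 sites (1, 23), so p = 2/25 = 0.08.
d = −(3/4) ln(1 − 4p/3) = −0.75 ln(1 − 0.106667) = −0.75 ln(0.893333)
  = −0.75 × (-0.112796) = 0.084597 substitutions/site.
Under a molecular clock d = 2μt, so t = d/(2μ) = 0.084597 / (2 × 1.3 × 10^-9) = 32.54 million years.

32.54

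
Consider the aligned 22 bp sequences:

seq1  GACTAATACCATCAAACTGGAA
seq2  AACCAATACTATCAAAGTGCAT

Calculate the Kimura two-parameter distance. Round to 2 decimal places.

0.34

Of 22 sites, 3 differences are transitions and 3 are transversions, so P = 3/22 ≈ 0.136364 and Q = 3/22 ≈ 0.136364.
Under the Kimura two-parameter model, d = −½ ln(1 − 2P − Q) − ¼ ln(1 − 2Q).
1 − 2P − Q = 0.590908, giving −½ ln(0.590908) = 0.263047.
1 − 2Q = 0.727272, giving −¼ ln(0.727272) = 0.079614.
d = 0.263047 + 0.079614 = 0.342661.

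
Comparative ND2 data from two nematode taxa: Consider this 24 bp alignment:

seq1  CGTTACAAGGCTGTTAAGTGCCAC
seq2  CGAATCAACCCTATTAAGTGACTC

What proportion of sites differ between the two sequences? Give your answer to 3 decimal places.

The sequences differ at 8 of 24 positions (sites 3, 4, 5, 9, 10, 13, 21, 23).
p = 8/24 = 0.333333… ≈ 0.333 (to 3 d.p.).

0.333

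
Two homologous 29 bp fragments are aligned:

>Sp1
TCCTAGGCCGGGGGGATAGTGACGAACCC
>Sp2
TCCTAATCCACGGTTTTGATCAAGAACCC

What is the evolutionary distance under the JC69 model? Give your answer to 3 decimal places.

0.529

The sequences differ at 11 of 29 sites, so p = 11/29 ≈ 0.37931.
d = −(3/4) ln(1 − 4p/3) = −0.75 ln(1 − 0.505747) = −0.75 ln(0.494253)
  = −0.75 × (-0.704708) = 0.528531 substitutions/site.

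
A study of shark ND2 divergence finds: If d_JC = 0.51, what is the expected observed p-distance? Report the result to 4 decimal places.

p = (3/4)(1 − e^(−4d/3)) = 0.75 × (1 − e^(-0.68)) = 0.75 × (1 − 0.506617) = 0.370037.

0.3700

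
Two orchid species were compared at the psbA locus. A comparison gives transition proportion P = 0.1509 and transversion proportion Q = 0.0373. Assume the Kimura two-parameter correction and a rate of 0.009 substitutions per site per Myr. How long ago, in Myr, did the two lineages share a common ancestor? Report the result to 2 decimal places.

Under the Kimura two-parameter model, d = −½ ln(1 − 2P − Q) − ¼ ln(1 − 2Q).
1 − 2P − Q = 0.6609, giving −½ ln(0.6609) = 0.207076.
1 − 2Q = 0.9254, giving −¼ ln(0.9254) = 0.019382.
d = 0.207076 + 0.019382 = 0.226458.
Under a molecular clock d = 2μt, so t = d/(2μ) = 0.226458 / (2 × 0.009) = 12.58 Myr.

12.58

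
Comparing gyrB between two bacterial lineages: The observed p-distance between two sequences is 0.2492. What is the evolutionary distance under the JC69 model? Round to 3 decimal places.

d = −(3/4) ln(1 − 4p/3) = −0.75 ln(1 − 0.332267) = −0.75 ln(0.667733)
  = −0.75 × (-0.403867) = 0.302900 substitutions/site.

0.303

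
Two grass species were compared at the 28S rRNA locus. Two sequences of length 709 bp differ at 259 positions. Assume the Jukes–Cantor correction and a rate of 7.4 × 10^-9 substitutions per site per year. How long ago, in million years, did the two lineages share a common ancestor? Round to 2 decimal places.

33.83

p = 259/709 ≈ 0.365303.
d = −(3/4) ln(1 − 4p/3) = −0.75 ln(1 − 0.487071) = −0.75 ln(0.512929)
  = −0.75 × (-0.667618) = 0.500714 substitutions/site.
Under a molecular clock d = 2μt, so t = d/(2μ) = 0.500714 / (2 × 7.4 × 10^-9) = 33.83 million years.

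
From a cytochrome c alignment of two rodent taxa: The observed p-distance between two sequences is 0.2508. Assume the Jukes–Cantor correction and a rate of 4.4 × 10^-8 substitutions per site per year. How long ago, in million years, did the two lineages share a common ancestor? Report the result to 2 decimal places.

d = −(3/4) ln(1 − 4p/3) = −0.75 ln(1 − 0.3344) = −0.75 ln(0.6656)
  = −0.75 × (-0.407066) = 0.305300 substitutions/site.
Under a molecular clock d = 2μt, so t = d/(2μ) = 0.305300 / (2 × 4.4 × 10^-8) = 3.47 million years.

3.47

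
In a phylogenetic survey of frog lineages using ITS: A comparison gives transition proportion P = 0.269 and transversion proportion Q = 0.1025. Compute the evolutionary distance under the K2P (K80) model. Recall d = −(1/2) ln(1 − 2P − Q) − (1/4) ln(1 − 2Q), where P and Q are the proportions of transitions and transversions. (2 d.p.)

0.57

Under the Kimura two-parameter model, d = −½ ln(1 − 2P − Q) − ¼ ln(1 − 2Q).
1 − 2P − Q = 0.3595, giving −½ ln(0.3595) = 0.511521.
1 − 2Q = 0.795, giving −¼ ln(0.795) = 0.057353.
d = 0.511521 + 0.057353 = 0.568874.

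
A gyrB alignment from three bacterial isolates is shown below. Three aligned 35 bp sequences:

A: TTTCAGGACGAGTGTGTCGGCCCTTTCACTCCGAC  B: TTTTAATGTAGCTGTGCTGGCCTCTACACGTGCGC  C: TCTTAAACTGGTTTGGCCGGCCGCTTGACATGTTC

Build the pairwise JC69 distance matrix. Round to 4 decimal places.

d(A,B) = 0.8681, d(A,C) = 0.9650, d(B,C) = 0.5716

A–B: 18/35 sites differ → p ≈ 0.514286, d = −0.75 ln(1 − 0.685715) = 0.868091 ≈ 0.8681.
A–C: 19/35 sites differ → p ≈ 0.542857, d = −0.75 ln(1 − 0.723809) = 0.964997 ≈ 0.9650.
B–C: 14/35 sites differ → p = 0.4, d = −0.75 ln(1 − 0.533333) = 0.571605 ≈ 0.5716.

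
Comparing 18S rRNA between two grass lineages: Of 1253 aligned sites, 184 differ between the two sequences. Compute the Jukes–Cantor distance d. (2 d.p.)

0.16

p = 184/1253 ≈ 0.146848.
d = −(3/4) ln(1 − 4p/3) = −0.75 ln(1 − 0.195797) = −0.75 ln(0.804203)
  = −0.75 × (-0.217904) = 0.163428 substitutions/site.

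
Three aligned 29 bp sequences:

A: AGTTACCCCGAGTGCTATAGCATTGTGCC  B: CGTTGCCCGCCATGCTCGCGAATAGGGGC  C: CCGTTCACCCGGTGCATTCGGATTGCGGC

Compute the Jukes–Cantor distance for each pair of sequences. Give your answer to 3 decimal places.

A–B: 13/29 sites differ → p ≈ 0.448276, d = −0.75 ln(1 − 0.597701) = 0.682920 ≈ 0.683.
A–C: 13/29 sites differ → p ≈ 0.448276, d = −0.75 ln(1 − 0.597701) = 0.682920 ≈ 0.683.
B–C: 13/29 sites differ → p ≈ 0.448276, d = −0.75 ln(1 − 0.597701) = 0.682920 ≈ 0.683.

d(A,B) = 0.683, d(A,C) = 0.683, d(B,C) = 0.683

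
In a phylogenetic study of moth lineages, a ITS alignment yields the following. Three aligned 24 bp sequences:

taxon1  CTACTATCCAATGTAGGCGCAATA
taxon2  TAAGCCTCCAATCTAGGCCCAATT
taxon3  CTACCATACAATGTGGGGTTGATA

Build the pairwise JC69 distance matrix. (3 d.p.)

taxon1–taxon2: 8/24 sites differ → p ≈ 0.333333, d = −0.75 ln(1 − 0.444444) = 0.440839 ≈ 0.441.
taxon1–taxon3: 7/24 sites differ → p ≈ 0.291667, d = −0.75 ln(1 − 0.388889) = 0.369358 ≈ 0.369.
taxon2–taxon3: 12/24 sites differ → p = 0.5, d = −0.75 ln(1 − 0.666667) = 0.823960 ≈ 0.824.

d(taxon1,taxon2) = 0.441, d(taxon1,taxon3) = 0.369, d(taxon2,taxon3) = 0.824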